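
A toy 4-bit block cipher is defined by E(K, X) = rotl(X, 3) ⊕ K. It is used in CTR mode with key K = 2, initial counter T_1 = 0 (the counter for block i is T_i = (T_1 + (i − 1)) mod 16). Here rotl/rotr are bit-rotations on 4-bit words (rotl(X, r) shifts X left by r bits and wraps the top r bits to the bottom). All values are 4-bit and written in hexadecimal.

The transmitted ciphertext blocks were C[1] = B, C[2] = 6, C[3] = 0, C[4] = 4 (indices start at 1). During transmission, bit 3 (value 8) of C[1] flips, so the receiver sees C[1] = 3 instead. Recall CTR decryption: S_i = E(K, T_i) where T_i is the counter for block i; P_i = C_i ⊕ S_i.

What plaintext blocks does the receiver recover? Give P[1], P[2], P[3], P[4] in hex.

P[1] = 1, P[2] = C, P[3] = 3, P[4] = F

Only C[1] changed, to 3. In CTR, a change in C_i flips the same bit in P_i only; the keystream is unaffected. Decrypting the received ciphertext:
P[1]: T = 0, S = E(K, T) = 2; 3 ⊕ 2 = 1.
P[2]: T = 1, S = E(K, T) = A; 6 ⊕ A = C.
P[3]: T = 2, S = E(K, T) = 3; 0 ⊕ 3 = 3.
P[4]: T = 3, S = E(K, T) = B; 4 ⊕ B = F.
Blocks that differ from the original plaintext: P[1].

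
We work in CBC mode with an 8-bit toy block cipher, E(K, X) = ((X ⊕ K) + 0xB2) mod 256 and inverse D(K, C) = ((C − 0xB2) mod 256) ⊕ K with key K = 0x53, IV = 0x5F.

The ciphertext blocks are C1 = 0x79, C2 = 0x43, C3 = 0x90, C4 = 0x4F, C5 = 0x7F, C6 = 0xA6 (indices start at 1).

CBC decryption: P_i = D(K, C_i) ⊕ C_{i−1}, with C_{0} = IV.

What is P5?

P5 = 0xD1

P5: D(K, 0x7F) = 0x9E; 0x9E ⊕ 0x4F = 0xD1.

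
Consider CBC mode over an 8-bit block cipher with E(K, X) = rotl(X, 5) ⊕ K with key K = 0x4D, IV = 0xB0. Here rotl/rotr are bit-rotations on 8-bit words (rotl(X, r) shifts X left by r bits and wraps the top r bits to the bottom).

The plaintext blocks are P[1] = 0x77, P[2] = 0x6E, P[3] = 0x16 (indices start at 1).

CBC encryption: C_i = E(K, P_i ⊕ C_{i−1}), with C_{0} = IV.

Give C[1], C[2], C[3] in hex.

C[1] = 0xB5, C[2] = 0x36, C[3] = 0x49

C[1]: P[1] ⊕ 0xB0 = 0xC7; E(K, 0xC7) = 0xB5.
C[2]: P[2] ⊕ 0xB5 = 0xDB; E(K, 0xDB) = 0x36.
C[3]: P[3] ⊕ 0x36 = 0x20; E(K, 0x20) = 0x49.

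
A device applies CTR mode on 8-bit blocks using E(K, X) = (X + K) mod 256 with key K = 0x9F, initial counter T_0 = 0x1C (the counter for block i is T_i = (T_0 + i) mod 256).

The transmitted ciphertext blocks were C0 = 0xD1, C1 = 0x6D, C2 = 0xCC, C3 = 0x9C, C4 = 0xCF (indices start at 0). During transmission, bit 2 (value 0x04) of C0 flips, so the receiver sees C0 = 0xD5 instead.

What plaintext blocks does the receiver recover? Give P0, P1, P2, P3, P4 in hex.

P0 = 0x6E, P1 = 0xD1, P2 = 0x71, P3 = 0x22, P4 = 0x70

CTR decryption: S_i = E(K, T_i) where T_i is the counter for block i; P_i = C_i ⊕ S_i.
Only C0 changed, to 0xD5. In CTR, a change in C_i flips the same bit in P_i only; the keystream is unaffected. Decrypting the received ciphertext:
P0: T = 0x1C, S = E(K, T) = 0xBB; 0xD5 ⊕ 0xBB = 0x6E.
P1: T = 0x1D, S = E(K, T) = 0xBC; 0x6D ⊕ 0xBC = 0xD1.
P2: T = 0x1E, S = E(K, T) = 0xBD; 0xCC ⊕ 0xBD = 0x71.
P3: T = 0x1F, S = E(K, T) = 0xBE; 0x9C ⊕ 0xBE = 0x22.
P4: T = 0x20, S = E(K, T) = 0xBF; 0xCF ⊕ 0xBF = 0x70.
Blocks that differ from the original plaintext: P0.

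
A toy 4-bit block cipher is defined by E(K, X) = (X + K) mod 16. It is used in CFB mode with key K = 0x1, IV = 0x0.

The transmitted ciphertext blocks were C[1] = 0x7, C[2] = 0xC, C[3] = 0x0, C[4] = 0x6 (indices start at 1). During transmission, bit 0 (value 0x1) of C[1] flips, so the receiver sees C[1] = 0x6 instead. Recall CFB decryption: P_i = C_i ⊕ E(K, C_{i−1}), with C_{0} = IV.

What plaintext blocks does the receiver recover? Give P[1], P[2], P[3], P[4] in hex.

Only C[1] changed, to 0x6. In CFB, a change in C_i flips the same bit in P_i and garbles P_{i+1}. Decrypting the received ciphertext:
P[1]: E(K, 0x0) = 0x1; 0x6 ⊕ 0x1 = 0x7.
P[2]: E(K, 0x6) = 0x7; 0xC ⊕ 0x7 = 0xB.
P[3]: E(K, 0xC) = 0xD; 0x0 ⊕ 0xD = 0xD.
P[4]: E(K, 0x0) = 0x1; 0x6 ⊕ 0x1 = 0x7.
Blocks that differ from the original plaintext: P[1], P[2].

P[1] = 0x7, P[2] = 0xB, P[3] = 0xD, P[4] = 0x7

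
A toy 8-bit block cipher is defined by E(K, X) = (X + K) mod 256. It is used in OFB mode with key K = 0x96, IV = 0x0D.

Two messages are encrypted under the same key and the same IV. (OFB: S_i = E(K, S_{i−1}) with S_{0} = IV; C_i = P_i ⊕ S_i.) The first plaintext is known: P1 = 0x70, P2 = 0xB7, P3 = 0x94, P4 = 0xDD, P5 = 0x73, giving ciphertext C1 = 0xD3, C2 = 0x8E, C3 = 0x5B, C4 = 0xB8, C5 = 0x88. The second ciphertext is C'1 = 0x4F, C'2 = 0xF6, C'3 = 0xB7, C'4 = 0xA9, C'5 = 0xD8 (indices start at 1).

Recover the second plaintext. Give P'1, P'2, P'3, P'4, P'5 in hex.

P'1 = 0xEC, P'2 = 0xCF, P'3 = 0x78, P'4 = 0xCC, P'5 = 0x23

In OFB with a reused IV, both messages share the same keystream S_i, so C_i ⊕ C'_i = P_i ⊕ P'_i and thus P'_i = P_i ⊕ C_i ⊕ C'_i.
P'1: 0x70 ⊕ 0xD3 ⊕ 0x4F = 0xEC.
P'2: 0xB7 ⊕ 0x8E ⊕ 0xF6 = 0xCF.
P'3: 0x94 ⊕ 0x5B ⊕ 0xB7 = 0x78.
P'4: 0xDD ⊕ 0xB8 ⊕ 0xA9 = 0xCC.
P'5: 0x73 ⊕ 0x88 ⊕ 0xD8 = 0x23.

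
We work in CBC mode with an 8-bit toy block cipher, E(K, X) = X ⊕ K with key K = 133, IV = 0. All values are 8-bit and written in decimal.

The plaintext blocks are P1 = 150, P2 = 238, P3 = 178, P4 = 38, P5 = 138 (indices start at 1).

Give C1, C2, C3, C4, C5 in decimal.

C1 = 19, C2 = 120, C3 = 79, C4 = 236, C5 = 227

CBC encryption: C_i = E(K, P_i ⊕ C_{i−1}), with C_{0} = IV.
C1: P1 ⊕ 0 = 150; E(K, 150) = 19.
C2: P2 ⊕ 19 = 253; E(K, 253) = 120.
C3: P3 ⊕ 120 = 202; E(K, 202) = 79.
C4: P4 ⊕ 79 = 105; E(K, 105) = 236.
C5: P5 ⊕ 236 = 102; E(K, 102) = 227.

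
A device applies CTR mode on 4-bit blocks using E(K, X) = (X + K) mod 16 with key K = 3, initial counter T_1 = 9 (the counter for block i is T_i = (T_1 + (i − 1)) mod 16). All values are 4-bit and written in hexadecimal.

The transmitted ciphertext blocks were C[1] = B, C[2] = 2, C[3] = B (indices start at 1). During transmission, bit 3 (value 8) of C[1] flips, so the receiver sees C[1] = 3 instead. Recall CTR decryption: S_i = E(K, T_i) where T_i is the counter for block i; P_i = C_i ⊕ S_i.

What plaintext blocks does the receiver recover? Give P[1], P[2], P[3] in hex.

P[1] = F, P[2] = F, P[3] = 5

Only C[1] changed, to 3. In CTR, a change in C_i flips the same bit in P_i only; the keystream is unaffected. Decrypting the received ciphertext:
P[1]: T = 9, S = E(K, T) = C; 3 ⊕ C = F.
P[2]: T = A, S = E(K, T) = D; 2 ⊕ D = F.
P[3]: T = B, S = E(K, T) = E; B ⊕ E = 5.
Blocks that differ from the original plaintext: P[1].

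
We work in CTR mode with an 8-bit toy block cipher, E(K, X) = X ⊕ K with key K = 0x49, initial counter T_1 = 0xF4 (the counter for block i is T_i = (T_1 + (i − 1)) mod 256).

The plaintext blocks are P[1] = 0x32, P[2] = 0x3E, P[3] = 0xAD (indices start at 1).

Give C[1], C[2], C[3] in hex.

C[1] = 0x8F, C[2] = 0x82, C[3] = 0x12

CTR encryption: S_i = E(K, T_i) where T_i is the counter for block i; C_i = P_i ⊕ S_i.
C[1]: T = 0xF4, S = E(K, T) = 0xBD; 0x32 ⊕ 0xBD = 0x8F.
C[2]: T = 0xF5, S = E(K, T) = 0xBC; 0x3E ⊕ 0xBC = 0x82.
C[3]: T = 0xF6, S = E(K, T) = 0xBF; 0xAD ⊕ 0xBF = 0x12.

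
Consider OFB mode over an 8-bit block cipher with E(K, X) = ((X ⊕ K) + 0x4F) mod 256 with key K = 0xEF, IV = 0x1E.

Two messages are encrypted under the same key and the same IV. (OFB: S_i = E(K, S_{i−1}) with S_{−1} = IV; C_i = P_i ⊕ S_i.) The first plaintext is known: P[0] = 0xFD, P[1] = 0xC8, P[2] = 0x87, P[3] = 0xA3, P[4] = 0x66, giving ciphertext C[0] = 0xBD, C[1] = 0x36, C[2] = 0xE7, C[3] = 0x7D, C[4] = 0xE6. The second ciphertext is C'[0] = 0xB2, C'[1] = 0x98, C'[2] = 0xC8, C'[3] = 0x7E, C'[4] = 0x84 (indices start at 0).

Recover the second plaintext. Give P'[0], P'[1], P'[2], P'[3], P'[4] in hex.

In OFB with a reused IV, both messages share the same keystream S_i, so C_i ⊕ C'_i = P_i ⊕ P'_i and thus P'_i = P_i ⊕ C_i ⊕ C'_i.
P'[0]: 0xFD ⊕ 0xBD ⊕ 0xB2 = 0xF2.
P'[1]: 0xC8 ⊕ 0x36 ⊕ 0x98 = 0x66.
P'[2]: 0x87 ⊕ 0xE7 ⊕ 0xC8 = 0xA8.
P'[3]: 0xA3 ⊕ 0x7D ⊕ 0x7E = 0xA0.
P'[4]: 0x66 ⊕ 0xE6 ⊕ 0x84 = 0x04.

P'[0] = 0xF2, P'[1] = 0x66, P'[2] = 0xA8, P'[3] = 0xA0, P'[4] = 0x04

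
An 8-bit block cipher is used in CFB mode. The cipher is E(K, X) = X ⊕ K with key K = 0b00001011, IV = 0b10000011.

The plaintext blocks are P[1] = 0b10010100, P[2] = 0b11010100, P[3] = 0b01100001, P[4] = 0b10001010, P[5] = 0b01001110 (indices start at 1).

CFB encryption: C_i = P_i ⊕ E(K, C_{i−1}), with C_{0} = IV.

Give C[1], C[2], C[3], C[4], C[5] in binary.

C[1]: E(K, 0b10000011) = 0b10001000; 0b10010100 ⊕ 0b10001000 = 0b00011100.
C[2]: E(K, 0b00011100) = 0b00010111; 0b11010100 ⊕ 0b00010111 = 0b11000011.
C[3]: E(K, 0b11000011) = 0b11001000; 0b01100001 ⊕ 0b11001000 = 0b10101001.
C[4]: E(K, 0b10101001) = 0b10100010; 0b10001010 ⊕ 0b10100010 = 0b00101000.
C[5]: E(K, 0b00101000) = 0b00100011; 0b01001110 ⊕ 0b00100011 = 0b01101101.

C[1] = 0b00011100, C[2] = 0b11000011, C[3] = 0b10101001, C[4] = 0b00101000, C[5] = 0b01101101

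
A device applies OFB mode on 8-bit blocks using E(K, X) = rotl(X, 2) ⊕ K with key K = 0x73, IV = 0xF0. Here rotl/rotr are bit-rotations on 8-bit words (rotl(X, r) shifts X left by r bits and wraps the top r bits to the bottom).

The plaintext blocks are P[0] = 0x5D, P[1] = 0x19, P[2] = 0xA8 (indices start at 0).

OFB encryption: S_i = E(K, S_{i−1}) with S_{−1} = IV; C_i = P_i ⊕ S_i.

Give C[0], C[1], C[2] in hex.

C[0]: S = E(K, 0xF0) = 0xB0; 0x5D ⊕ 0xB0 = 0xED.
C[1]: S = E(K, 0xB0) = 0xB1; 0x19 ⊕ 0xB1 = 0xA8.
C[2]: S = E(K, 0xB1) = 0xB5; 0xA8 ⊕ 0xB5 = 0x1D.

C[0] = 0xED, C[1] = 0xA8, C[2] = 0x1D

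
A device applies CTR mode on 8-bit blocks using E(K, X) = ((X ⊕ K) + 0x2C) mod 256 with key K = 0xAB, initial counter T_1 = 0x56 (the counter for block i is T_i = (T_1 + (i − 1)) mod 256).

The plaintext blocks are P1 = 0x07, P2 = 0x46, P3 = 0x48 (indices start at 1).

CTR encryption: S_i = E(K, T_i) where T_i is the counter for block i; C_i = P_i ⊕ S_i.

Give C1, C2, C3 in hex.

C1: T = 0x56, S = E(K, T) = 0x29; 0x07 ⊕ 0x29 = 0x2E.
C2: T = 0x57, S = E(K, T) = 0x28; 0x46 ⊕ 0x28 = 0x6E.
C3: T = 0x58, S = E(K, T) = 0x1F; 0x48 ⊕ 0x1F = 0x57.

C1 = 0x2E, C2 = 0x6E, C3 = 0x57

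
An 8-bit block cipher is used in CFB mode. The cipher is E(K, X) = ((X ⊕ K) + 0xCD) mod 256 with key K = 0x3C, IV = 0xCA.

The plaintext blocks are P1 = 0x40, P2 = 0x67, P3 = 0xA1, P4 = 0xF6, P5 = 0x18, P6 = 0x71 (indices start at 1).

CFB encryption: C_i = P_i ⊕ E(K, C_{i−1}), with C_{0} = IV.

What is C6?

C6 = 0xFB

C1: E(K, 0xCA) = 0xC3; 0x40 ⊕ 0xC3 = 0x83.
C2: E(K, 0x83) = 0x8C; 0x67 ⊕ 0x8C = 0xEB.
C3: E(K, 0xEB) = 0xA4; 0xA1 ⊕ 0xA4 = 0x05.
C4: E(K, 0x05) = 0x06; 0xF6 ⊕ 0x06 = 0xF0.
C5: E(K, 0xF0) = 0x99; 0x18 ⊕ 0x99 = 0x81.
C6: E(K, 0x81) = 0x8A; 0x71 ⊕ 0x8A = 0xFB.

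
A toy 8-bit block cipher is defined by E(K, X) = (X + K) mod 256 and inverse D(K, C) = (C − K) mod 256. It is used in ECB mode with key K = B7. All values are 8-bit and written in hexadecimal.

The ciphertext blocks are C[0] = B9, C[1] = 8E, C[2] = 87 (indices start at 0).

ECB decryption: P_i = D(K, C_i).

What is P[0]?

P[0] = 02

P[0]: D(K, B9) = 02.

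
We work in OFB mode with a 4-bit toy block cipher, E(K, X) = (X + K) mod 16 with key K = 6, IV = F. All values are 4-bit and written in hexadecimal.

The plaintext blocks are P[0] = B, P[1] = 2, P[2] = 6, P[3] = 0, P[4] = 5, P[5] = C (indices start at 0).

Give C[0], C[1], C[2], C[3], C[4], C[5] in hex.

C[0] = E, C[1] = 9, C[2] = 7, C[3] = 7, C[4] = 8, C[5] = F

OFB encryption: S_i = E(K, S_{i−1}) with S_{−1} = IV; C_i = P_i ⊕ S_i.
C[0]: S = E(K, F) = 5; B ⊕ 5 = E.
C[1]: S = E(K, 5) = B; 2 ⊕ B = 9.
C[2]: S = E(K, B) = 1; 6 ⊕ 1 = 7.
C[3]: S = E(K, 1) = 7; 0 ⊕ 7 = 7.
C[4]: S = E(K, 7) = D; 5 ⊕ D = 8.
C[5]: S = E(K, D) = 3; C ⊕ 3 = F.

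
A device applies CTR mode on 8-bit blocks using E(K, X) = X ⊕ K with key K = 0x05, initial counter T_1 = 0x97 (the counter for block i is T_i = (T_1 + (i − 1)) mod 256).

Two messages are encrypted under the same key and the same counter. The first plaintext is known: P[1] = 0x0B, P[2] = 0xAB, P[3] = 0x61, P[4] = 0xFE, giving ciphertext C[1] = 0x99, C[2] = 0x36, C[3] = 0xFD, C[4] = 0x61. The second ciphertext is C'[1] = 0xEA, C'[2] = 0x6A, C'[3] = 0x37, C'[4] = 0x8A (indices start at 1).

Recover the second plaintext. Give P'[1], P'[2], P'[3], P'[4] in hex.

P'[1] = 0x78, P'[2] = 0xF7, P'[3] = 0xAB, P'[4] = 0x15

In CTR with a reused counter, both messages share the same keystream S_i, so C_i ⊕ C'_i = P_i ⊕ P'_i and thus P'_i = P_i ⊕ C_i ⊕ C'_i.
P'[1]: 0x0B ⊕ 0x99 ⊕ 0xEA = 0x78.
P'[2]: 0xAB ⊕ 0x36 ⊕ 0x6A = 0xF7.
P'[3]: 0x61 ⊕ 0xFD ⊕ 0x37 = 0xAB.
P'[4]: 0xFE ⊕ 0x61 ⊕ 0x8A = 0x15.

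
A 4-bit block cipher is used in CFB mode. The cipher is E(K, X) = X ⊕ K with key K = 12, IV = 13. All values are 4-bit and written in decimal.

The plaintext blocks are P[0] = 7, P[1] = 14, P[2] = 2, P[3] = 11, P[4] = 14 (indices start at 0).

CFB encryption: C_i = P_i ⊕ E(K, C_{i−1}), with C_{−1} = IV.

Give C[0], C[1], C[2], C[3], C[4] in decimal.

C[0]: E(K, 13) = 1; 7 ⊕ 1 = 6.
C[1]: E(K, 6) = 10; 14 ⊕ 10 = 4.
C[2]: E(K, 4) = 8; 2 ⊕ 8 = 10.
C[3]: E(K, 10) = 6; 11 ⊕ 6 = 13.
C[4]: E(K, 13) = 1; 14 ⊕ 1 = 15.

C[0] = 6, C[1] = 4, C[2] = 10, C[3] = 13, C[4] = 15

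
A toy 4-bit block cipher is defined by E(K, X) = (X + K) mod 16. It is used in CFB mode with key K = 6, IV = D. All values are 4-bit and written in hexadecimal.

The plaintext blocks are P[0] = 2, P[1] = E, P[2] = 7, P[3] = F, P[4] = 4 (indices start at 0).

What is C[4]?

C[4] = 3

CFB encryption: C_i = P_i ⊕ E(K, C_{i−1}), with C_{−1} = IV.
C[0]: E(K, D) = 3; 2 ⊕ 3 = 1.
C[1]: E(K, 1) = 7; E ⊕ 7 = 9.
C[2]: E(K, 9) = F; 7 ⊕ F = 8.
C[3]: E(K, 8) = E; F ⊕ E = 1.
C[4]: E(K, 1) = 7; 4 ⊕ 7 = 3.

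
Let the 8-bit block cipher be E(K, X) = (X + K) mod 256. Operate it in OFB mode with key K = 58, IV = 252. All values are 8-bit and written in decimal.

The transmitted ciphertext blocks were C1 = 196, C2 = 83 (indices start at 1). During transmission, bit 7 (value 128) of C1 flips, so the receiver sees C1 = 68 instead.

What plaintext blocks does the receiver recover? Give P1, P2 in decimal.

OFB decryption: S_i = E(K, S_{i−1}) with S_{0} = IV; P_i = C_i ⊕ S_i.
Only C1 changed, to 68. In OFB, a change in C_i flips the same bit in P_i only; the keystream is unaffected. Decrypting the received ciphertext:
P1: S = E(K, 252) = 54; 68 ⊕ 54 = 114.
P2: S = E(K, 54) = 112; 83 ⊕ 112 = 35.
Blocks that differ from the original plaintext: P1.

P1 = 114, P2 = 35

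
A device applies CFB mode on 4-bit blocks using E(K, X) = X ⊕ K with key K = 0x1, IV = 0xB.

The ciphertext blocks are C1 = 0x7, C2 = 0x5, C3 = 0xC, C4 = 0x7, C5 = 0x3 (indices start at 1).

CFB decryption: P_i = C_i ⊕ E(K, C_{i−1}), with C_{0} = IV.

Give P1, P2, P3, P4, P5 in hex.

P1: E(K, 0xB) = 0xA; 0x7 ⊕ 0xA = 0xD.
P2: E(K, 0x7) = 0x6; 0x5 ⊕ 0x6 = 0x3.
P3: E(K, 0x5) = 0x4; 0xC ⊕ 0x4 = 0x8.
P4: E(K, 0xC) = 0xD; 0x7 ⊕ 0xD = 0xA.
P5: E(K, 0x7) = 0x6; 0x3 ⊕ 0x6 = 0x5.

P1 = 0xD, P2 = 0x3, P3 = 0x8, P4 = 0xA, P5 = 0x5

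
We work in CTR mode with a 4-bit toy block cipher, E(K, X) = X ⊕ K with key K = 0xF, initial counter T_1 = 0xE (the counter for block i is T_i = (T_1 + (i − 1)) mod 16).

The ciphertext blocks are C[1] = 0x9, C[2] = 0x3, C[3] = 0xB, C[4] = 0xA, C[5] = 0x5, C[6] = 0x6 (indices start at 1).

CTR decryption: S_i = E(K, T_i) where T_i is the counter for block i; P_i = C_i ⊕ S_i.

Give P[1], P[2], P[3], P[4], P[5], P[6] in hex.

P[1] = 0x8, P[2] = 0x3, P[3] = 0x4, P[4] = 0x4, P[5] = 0x8, P[6] = 0xA

P[1]: T = 0xE, S = E(K, T) = 0x1; 0x9 ⊕ 0x1 = 0x8.
P[2]: T = 0xF, S = E(K, T) = 0x0; 0x3 ⊕ 0x0 = 0x3.
P[3]: T = 0x0, S = E(K, T) = 0xF; 0xB ⊕ 0xF = 0x4.
P[4]: T = 0x1, S = E(K, T) = 0xE; 0xA ⊕ 0xE = 0x4.
P[5]: T = 0x2, S = E(K, T) = 0xD; 0x5 ⊕ 0xD = 0x8.
P[6]: T = 0x3, S = E(K, T) = 0xC; 0x6 ⊕ 0xC = 0xA.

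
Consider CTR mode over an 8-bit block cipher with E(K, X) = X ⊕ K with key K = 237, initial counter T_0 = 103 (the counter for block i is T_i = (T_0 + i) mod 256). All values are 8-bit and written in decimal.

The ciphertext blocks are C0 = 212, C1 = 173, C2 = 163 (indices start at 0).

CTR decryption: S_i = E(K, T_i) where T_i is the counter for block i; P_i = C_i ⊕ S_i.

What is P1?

P1: T = 104, S = E(K, T) = 133; 173 ⊕ 133 = 40.

P1 = 40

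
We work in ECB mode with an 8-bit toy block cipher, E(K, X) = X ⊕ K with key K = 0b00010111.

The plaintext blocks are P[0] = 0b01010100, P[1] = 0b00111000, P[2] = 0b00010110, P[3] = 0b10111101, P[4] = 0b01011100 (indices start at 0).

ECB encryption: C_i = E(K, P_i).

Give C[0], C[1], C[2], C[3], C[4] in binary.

C[0] = 0b01000011, C[1] = 0b00101111, C[2] = 0b00000001, C[3] = 0b10101010, C[4] = 0b01001011

C[0]: E(K, 0b01010100) = 0b01000011.
C[1]: E(K, 0b00111000) = 0b00101111.
C[2]: E(K, 0b00010110) = 0b00000001.
C[3]: E(K, 0b10111101) = 0b10101010.
C[4]: E(K, 0b01011100) = 0b01001011.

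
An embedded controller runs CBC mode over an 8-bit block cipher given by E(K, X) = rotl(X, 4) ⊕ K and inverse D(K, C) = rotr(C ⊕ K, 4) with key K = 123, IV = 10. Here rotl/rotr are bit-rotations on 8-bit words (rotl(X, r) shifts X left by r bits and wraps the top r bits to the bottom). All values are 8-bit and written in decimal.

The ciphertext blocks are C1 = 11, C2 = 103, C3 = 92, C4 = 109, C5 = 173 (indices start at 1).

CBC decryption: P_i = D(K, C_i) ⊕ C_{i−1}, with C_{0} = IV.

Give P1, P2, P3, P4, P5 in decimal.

P1: D(K, 11) = 7; 7 ⊕ 10 = 13.
P2: D(K, 103) = 193; 193 ⊕ 11 = 202.
P3: D(K, 92) = 114; 114 ⊕ 103 = 21.
P4: D(K, 109) = 97; 97 ⊕ 92 = 61.
P5: D(K, 173) = 109; 109 ⊕ 109 = 0.

P1 = 13, P2 = 202, P3 = 21, P4 = 61, P5 = 0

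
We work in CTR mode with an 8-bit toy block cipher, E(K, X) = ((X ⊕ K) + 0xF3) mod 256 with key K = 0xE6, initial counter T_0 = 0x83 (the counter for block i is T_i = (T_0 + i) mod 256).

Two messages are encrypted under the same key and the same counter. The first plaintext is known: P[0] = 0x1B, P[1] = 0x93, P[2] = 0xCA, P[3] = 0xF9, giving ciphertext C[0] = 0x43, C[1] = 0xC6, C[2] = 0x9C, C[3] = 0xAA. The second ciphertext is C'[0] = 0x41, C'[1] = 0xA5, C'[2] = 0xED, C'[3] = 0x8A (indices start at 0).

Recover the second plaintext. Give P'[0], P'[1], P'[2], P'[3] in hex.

P'[0] = 0x19, P'[1] = 0xF0, P'[2] = 0xBB, P'[3] = 0xD9

In CTR with a reused counter, both messages share the same keystream S_i, so C_i ⊕ C'_i = P_i ⊕ P'_i and thus P'_i = P_i ⊕ C_i ⊕ C'_i.
P'[0]: 0x1B ⊕ 0x43 ⊕ 0x41 = 0x19.
P'[1]: 0x93 ⊕ 0xC6 ⊕ 0xA5 = 0xF0.
P'[2]: 0xCA ⊕ 0x9C ⊕ 0xED = 0xBB.
P'[3]: 0xF9 ⊕ 0xAA ⊕ 0x8A = 0xD9.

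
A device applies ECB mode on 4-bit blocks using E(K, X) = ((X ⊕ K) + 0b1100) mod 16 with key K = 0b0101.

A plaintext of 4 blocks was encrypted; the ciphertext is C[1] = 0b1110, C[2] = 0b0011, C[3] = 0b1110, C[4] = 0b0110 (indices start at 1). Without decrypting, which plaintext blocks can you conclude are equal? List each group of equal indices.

ECB encrypts each block independently with the same key, so equal ciphertext blocks imply equal plaintext blocks.
C[1] = C[3] = 0b1110, so P[1] = P[3].

P[1] = P[3]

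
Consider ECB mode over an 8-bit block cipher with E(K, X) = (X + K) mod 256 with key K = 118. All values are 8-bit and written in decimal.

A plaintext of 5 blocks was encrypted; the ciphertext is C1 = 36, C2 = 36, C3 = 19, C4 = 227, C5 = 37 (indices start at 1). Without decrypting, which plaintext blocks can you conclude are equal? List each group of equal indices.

ECB encrypts each block independently with the same key, so equal ciphertext blocks imply equal plaintext blocks.
C1 = C2 = 36, so P1 = P2.

P1 = P2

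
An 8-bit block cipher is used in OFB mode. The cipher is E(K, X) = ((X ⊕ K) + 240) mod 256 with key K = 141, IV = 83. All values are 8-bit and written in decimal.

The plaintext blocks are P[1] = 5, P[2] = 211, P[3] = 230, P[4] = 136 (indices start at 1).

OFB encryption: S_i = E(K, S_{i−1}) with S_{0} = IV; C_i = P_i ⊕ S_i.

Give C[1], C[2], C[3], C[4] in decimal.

C[1]: S = E(K, 83) = 206; 5 ⊕ 206 = 203.
C[2]: S = E(K, 206) = 51; 211 ⊕ 51 = 224.
C[3]: S = E(K, 51) = 174; 230 ⊕ 174 = 72.
C[4]: S = E(K, 174) = 19; 136 ⊕ 19 = 155.

C[1] = 203, C[2] = 224, C[3] = 72, C[4] = 155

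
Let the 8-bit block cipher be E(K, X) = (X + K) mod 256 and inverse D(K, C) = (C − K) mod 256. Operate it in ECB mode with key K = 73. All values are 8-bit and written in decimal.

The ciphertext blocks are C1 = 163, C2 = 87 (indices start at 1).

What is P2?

ECB decryption: P_i = D(K, C_i).
P2: D(K, 87) = 14.

P2 = 14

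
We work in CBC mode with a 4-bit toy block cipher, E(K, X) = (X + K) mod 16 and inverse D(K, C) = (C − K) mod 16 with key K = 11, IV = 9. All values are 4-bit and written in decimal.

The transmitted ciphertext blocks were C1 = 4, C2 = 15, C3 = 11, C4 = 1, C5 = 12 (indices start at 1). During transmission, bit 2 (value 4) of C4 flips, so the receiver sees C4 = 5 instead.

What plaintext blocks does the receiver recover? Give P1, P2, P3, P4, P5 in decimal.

P1 = 0, P2 = 0, P3 = 15, P4 = 1, P5 = 4

CBC decryption: P_i = D(K, C_i) ⊕ C_{i−1}, with C_{0} = IV.
Only C4 changed, to 5. In CBC, a change in C_i garbles P_i and flips the same bit in P_{i+1}. Decrypting the received ciphertext:
P1: D(K, 4) = 9; 9 ⊕ 9 = 0.
P2: D(K, 15) = 4; 4 ⊕ 4 = 0.
P3: D(K, 11) = 0; 0 ⊕ 15 = 15.
P4: D(K, 5) = 10; 10 ⊕ 11 = 1.
P5: D(K, 12) = 1; 1 ⊕ 5 = 4.
Blocks that differ from the original plaintext: P4, P5.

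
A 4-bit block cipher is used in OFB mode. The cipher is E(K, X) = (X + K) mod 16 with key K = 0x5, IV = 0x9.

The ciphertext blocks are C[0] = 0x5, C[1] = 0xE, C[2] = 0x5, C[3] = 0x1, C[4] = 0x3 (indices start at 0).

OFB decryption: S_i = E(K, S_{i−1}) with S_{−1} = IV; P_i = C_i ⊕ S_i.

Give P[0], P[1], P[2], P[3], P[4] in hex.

P[0]: S = E(K, 0x9) = 0xE; 0x5 ⊕ 0xE = 0xB.
P[1]: S = E(K, 0xE) = 0x3; 0xE ⊕ 0x3 = 0xD.
P[2]: S = E(K, 0x3) = 0x8; 0x5 ⊕ 0x8 = 0xD.
P[3]: S = E(K, 0x8) = 0xD; 0x1 ⊕ 0xD = 0xC.
P[4]: S = E(K, 0xD) = 0x2; 0x3 ⊕ 0x2 = 0x1.

P[0] = 0xB, P[1] = 0xD, P[2] = 0xD, P[3] = 0xC, P[4] = 0x1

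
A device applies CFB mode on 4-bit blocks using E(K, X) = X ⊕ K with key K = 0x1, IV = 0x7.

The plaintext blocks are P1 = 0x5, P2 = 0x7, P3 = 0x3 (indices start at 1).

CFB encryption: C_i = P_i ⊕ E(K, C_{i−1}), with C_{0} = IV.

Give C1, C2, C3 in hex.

C1: E(K, 0x7) = 0x6; 0x5 ⊕ 0x6 = 0x3.
C2: E(K, 0x3) = 0x2; 0x7 ⊕ 0x2 = 0x5.
C3: E(K, 0x5) = 0x4; 0x3 ⊕ 0x4 = 0x7.

C1 = 0x3, C2 = 0x5, C3 = 0x7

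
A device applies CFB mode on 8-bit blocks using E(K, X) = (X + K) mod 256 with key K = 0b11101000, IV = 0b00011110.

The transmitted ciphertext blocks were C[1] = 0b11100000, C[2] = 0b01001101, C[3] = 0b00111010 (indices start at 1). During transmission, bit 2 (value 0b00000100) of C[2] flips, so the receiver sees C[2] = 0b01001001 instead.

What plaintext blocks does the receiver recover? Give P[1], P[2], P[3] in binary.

CFB decryption: P_i = C_i ⊕ E(K, C_{i−1}), with C_{0} = IV.
Only C[2] changed, to 0b01001001. In CFB, a change in C_i flips the same bit in P_i and garbles P_{i+1}. Decrypting the received ciphertext:
P[1]: E(K, 0b00011110) = 0b00000110; 0b11100000 ⊕ 0b00000110 = 0b11100110.
P[2]: E(K, 0b11100000) = 0b11001000; 0b01001001 ⊕ 0b11001000 = 0b10000001.
P[3]: E(K, 0b01001001) = 0b00110001; 0b00111010 ⊕ 0b00110001 = 0b00001011.
Blocks that differ from the original plaintext: P[2], P[3].

P[1] = 0b11100110, P[2] = 0b10000001, P[3] = 0b00001011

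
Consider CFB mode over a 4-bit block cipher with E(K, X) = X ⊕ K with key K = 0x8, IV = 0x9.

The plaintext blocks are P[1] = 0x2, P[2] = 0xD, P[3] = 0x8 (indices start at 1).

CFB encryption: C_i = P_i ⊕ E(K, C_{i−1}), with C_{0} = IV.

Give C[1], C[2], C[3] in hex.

C[1]: E(K, 0x9) = 0x1; 0x2 ⊕ 0x1 = 0x3.
C[2]: E(K, 0x3) = 0xB; 0xD ⊕ 0xB = 0x6.
C[3]: E(K, 0x6) = 0xE; 0x8 ⊕ 0xE = 0x6.

C[1] = 0x3, C[2] = 0x6, C[3] = 0x6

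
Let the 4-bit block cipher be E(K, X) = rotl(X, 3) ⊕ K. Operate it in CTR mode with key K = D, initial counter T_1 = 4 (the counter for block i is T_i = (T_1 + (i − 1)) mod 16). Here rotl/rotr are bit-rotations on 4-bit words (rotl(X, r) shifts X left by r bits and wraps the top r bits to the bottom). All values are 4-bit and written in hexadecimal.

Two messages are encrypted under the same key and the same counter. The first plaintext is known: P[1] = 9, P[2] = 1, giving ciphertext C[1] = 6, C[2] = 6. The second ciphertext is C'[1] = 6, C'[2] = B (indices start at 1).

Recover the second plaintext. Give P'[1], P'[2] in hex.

In CTR with a reused counter, both messages share the same keystream S_i, so C_i ⊕ C'_i = P_i ⊕ P'_i and thus P'_i = P_i ⊕ C_i ⊕ C'_i.
P'[1]: 9 ⊕ 6 ⊕ 6 = 9.
P'[2]: 1 ⊕ 6 ⊕ B = C.

P'[1] = 9, P'[2] = C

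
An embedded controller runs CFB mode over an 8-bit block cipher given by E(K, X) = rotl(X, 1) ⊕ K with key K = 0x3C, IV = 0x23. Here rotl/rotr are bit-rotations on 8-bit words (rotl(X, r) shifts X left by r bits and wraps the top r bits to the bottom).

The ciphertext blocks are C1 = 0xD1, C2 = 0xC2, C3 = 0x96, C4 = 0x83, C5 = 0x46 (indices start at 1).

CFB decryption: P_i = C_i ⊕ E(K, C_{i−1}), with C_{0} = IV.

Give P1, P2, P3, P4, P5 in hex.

P1 = 0xAB, P2 = 0x5D, P3 = 0x2F, P4 = 0x92, P5 = 0x7D

P1: E(K, 0x23) = 0x7A; 0xD1 ⊕ 0x7A = 0xAB.
P2: E(K, 0xD1) = 0x9F; 0xC2 ⊕ 0x9F = 0x5D.
P3: E(K, 0xC2) = 0xB9; 0x96 ⊕ 0xB9 = 0x2F.
P4: E(K, 0x96) = 0x11; 0x83 ⊕ 0x11 = 0x92.
P5: E(K, 0x83) = 0x3B; 0x46 ⊕ 0x3B = 0x7D.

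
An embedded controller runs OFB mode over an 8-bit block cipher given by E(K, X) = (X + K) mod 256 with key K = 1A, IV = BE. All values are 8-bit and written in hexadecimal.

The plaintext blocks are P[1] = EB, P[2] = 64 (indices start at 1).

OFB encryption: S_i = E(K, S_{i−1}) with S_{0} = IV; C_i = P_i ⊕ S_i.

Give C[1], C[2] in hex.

C[1] = 33, C[2] = 96

C[1]: S = E(K, BE) = D8; EB ⊕ D8 = 33.
C[2]: S = E(K, D8) = F2; 64 ⊕ F2 = 96.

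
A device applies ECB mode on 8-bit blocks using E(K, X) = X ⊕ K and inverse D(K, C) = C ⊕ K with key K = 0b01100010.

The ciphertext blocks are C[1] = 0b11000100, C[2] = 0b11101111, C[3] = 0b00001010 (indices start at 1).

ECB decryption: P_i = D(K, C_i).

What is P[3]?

P[3]: D(K, 0b00001010) = 0b01101000.

P[3] = 0b01101000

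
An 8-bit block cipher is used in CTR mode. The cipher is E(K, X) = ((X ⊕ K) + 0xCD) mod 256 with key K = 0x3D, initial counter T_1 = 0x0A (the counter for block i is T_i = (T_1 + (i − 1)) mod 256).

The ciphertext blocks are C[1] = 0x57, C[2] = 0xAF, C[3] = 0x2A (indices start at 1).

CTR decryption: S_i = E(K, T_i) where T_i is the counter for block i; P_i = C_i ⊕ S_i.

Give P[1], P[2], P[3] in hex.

P[1]: T = 0x0A, S = E(K, T) = 0x04; 0x57 ⊕ 0x04 = 0x53.
P[2]: T = 0x0B, S = E(K, T) = 0x03; 0xAF ⊕ 0x03 = 0xAC.
P[3]: T = 0x0C, S = E(K, T) = 0xFE; 0x2A ⊕ 0xFE = 0xD4.

P[1] = 0x53, P[2] = 0xAC, P[3] = 0xD4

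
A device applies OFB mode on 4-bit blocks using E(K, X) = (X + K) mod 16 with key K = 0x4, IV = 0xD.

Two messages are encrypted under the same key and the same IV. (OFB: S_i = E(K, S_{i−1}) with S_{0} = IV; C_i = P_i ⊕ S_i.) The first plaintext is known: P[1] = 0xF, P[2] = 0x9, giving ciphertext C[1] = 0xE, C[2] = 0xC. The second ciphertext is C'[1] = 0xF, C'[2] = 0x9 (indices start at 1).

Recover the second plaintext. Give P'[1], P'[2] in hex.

In OFB with a reused IV, both messages share the same keystream S_i, so C_i ⊕ C'_i = P_i ⊕ P'_i and thus P'_i = P_i ⊕ C_i ⊕ C'_i.
P'[1]: 0xF ⊕ 0xE ⊕ 0xF = 0xE.
P'[2]: 0x9 ⊕ 0xC ⊕ 0x9 = 0xC.

P'[1] = 0xE, P'[2] = 0xC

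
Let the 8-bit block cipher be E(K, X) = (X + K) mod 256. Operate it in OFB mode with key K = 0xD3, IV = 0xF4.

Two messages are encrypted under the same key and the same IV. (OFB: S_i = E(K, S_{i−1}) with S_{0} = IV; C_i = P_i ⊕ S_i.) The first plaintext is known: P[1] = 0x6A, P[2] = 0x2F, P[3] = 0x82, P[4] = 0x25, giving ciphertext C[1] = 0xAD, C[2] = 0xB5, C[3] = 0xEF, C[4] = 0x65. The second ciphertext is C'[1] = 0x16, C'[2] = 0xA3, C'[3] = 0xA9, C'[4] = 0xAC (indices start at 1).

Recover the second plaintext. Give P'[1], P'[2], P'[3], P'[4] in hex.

In OFB with a reused IV, both messages share the same keystream S_i, so C_i ⊕ C'_i = P_i ⊕ P'_i and thus P'_i = P_i ⊕ C_i ⊕ C'_i.
P'[1]: 0x6A ⊕ 0xAD ⊕ 0x16 = 0xD1.
P'[2]: 0x2F ⊕ 0xB5 ⊕ 0xA3 = 0x39.
P'[3]: 0x82 ⊕ 0xEF ⊕ 0xA9 = 0xC4.
P'[4]: 0x25 ⊕ 0x65 ⊕ 0xAC = 0xEC.

P'[1] = 0xD1, P'[2] = 0x39, P'[3] = 0xC4, P'[4] = 0xEC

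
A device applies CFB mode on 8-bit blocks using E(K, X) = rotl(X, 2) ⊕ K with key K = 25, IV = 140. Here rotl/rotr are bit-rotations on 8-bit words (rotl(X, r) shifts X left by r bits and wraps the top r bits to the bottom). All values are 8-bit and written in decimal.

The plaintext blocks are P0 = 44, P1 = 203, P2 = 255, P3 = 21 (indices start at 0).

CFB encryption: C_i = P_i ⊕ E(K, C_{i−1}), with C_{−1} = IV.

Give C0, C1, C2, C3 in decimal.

C0 = 7, C1 = 206, C2 = 221, C3 = 123

C0: E(K, 140) = 43; 44 ⊕ 43 = 7.
C1: E(K, 7) = 5; 203 ⊕ 5 = 206.
C2: E(K, 206) = 34; 255 ⊕ 34 = 221.
C3: E(K, 221) = 110; 21 ⊕ 110 = 123.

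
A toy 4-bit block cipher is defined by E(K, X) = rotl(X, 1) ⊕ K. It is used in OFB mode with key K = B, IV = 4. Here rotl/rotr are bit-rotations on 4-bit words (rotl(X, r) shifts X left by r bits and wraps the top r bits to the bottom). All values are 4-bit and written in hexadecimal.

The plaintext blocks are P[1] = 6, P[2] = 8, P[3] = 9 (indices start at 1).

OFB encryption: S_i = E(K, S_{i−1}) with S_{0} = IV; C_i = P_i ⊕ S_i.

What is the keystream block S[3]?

0

C[1]: S = E(K, 4) = 3; 6 ⊕ 3 = 5.
C[2]: S = E(K, 3) = D; 8 ⊕ D = 5.
C[3]: S = E(K, D) = 0; 9 ⊕ 0 = 9.
So S[3] = 0.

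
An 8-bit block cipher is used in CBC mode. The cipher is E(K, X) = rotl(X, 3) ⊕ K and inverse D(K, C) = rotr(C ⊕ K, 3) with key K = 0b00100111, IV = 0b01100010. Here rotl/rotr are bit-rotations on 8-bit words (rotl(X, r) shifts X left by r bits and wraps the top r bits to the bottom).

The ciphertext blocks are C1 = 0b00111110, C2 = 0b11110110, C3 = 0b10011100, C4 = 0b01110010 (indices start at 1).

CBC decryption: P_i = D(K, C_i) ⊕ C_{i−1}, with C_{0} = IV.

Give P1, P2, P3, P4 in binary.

P1: D(K, 0b00111110) = 0b00100011; 0b00100011 ⊕ 0b01100010 = 0b01000001.
P2: D(K, 0b11110110) = 0b00111010; 0b00111010 ⊕ 0b00111110 = 0b00000100.
P3: D(K, 0b10011100) = 0b01110111; 0b01110111 ⊕ 0b11110110 = 0b10000001.
P4: D(K, 0b01110010) = 0b10101010; 0b10101010 ⊕ 0b10011100 = 0b00110110.

P1 = 0b01000001, P2 = 0b00000100, P3 = 0b10000001, P4 = 0b00110110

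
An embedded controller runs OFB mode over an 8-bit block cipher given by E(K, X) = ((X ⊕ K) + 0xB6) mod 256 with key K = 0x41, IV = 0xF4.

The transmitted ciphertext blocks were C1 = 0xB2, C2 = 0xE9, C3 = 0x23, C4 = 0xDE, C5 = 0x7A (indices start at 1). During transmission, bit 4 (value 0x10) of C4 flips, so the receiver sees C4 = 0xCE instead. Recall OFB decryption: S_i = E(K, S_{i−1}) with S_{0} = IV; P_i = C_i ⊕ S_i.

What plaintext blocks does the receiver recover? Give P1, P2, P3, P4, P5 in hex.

P1 = 0xD9, P2 = 0x09, P3 = 0x74, P4 = 0x02, P5 = 0x39

Only C4 changed, to 0xCE. In OFB, a change in C_i flips the same bit in P_i only; the keystream is unaffected. Decrypting the received ciphertext:
P1: S = E(K, 0xF4) = 0x6B; 0xB2 ⊕ 0x6B = 0xD9.
P2: S = E(K, 0x6B) = 0xE0; 0xE9 ⊕ 0xE0 = 0x09.
P3: S = E(K, 0xE0) = 0x57; 0x23 ⊕ 0x57 = 0x74.
P4: S = E(K, 0x57) = 0xCC; 0xCE ⊕ 0xCC = 0x02.
P5: S = E(K, 0xCC) = 0x43; 0x7A ⊕ 0x43 = 0x39.
Blocks that differ from the original plaintext: P4.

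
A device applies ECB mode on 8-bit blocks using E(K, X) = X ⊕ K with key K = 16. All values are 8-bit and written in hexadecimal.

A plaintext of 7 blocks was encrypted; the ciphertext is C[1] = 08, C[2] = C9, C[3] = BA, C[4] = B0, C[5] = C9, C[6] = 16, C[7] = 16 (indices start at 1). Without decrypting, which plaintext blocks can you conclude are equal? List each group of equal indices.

ECB encrypts each block independently with the same key, so equal ciphertext blocks imply equal plaintext blocks.
C[2] = C[5] = C9, so P[2] = P[5].
C[6] = C[7] = 16, so P[6] = P[7].

P[2] = P[5]; P[6] = P[7]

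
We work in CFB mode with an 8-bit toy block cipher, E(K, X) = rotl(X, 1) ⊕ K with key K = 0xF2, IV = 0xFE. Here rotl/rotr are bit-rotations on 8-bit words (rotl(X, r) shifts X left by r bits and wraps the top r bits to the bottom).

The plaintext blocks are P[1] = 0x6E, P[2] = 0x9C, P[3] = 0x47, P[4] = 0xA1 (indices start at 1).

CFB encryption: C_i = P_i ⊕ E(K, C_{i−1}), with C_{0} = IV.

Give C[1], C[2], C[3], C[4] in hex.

C[1] = 0x61, C[2] = 0xAC, C[3] = 0xEC, C[4] = 0x8A

C[1]: E(K, 0xFE) = 0x0F; 0x6E ⊕ 0x0F = 0x61.
C[2]: E(K, 0x61) = 0x30; 0x9C ⊕ 0x30 = 0xAC.
C[3]: E(K, 0xAC) = 0xAB; 0x47 ⊕ 0xAB = 0xEC.
C[4]: E(K, 0xEC) = 0x2B; 0xA1 ⊕ 0x2B = 0x8A.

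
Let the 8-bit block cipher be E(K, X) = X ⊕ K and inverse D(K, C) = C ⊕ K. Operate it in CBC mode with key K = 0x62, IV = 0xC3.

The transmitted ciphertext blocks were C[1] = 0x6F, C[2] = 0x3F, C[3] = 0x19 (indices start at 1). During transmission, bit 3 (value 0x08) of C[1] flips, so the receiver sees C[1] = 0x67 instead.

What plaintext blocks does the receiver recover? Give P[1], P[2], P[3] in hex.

CBC decryption: P_i = D(K, C_i) ⊕ C_{i−1}, with C_{0} = IV.
Only C[1] changed, to 0x67. In CBC, a change in C_i garbles P_i and flips the same bit in P_{i+1}. Decrypting the received ciphertext:
P[1]: D(K, 0x67) = 0x05; 0x05 ⊕ 0xC3 = 0xC6.
P[2]: D(K, 0x3F) = 0x5D; 0x5D ⊕ 0x67 = 0x3A.
P[3]: D(K, 0x19) = 0x7B; 0x7B ⊕ 0x3F = 0x44.
Blocks that differ from the original plaintext: P[1], P[2].

P[1] = 0xC6, P[2] = 0x3A, P[3] = 0x44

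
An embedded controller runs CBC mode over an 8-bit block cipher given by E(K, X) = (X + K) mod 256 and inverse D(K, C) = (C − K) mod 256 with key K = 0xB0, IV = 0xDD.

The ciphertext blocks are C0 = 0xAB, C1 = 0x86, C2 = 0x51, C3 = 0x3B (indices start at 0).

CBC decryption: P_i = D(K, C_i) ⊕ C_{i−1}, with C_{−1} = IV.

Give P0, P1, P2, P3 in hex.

P0 = 0x26, P1 = 0x7D, P2 = 0x27, P3 = 0xDA

P0: D(K, 0xAB) = 0xFB; 0xFB ⊕ 0xDD = 0x26.
P1: D(K, 0x86) = 0xD6; 0xD6 ⊕ 0xAB = 0x7D.
P2: D(K, 0x51) = 0xA1; 0xA1 ⊕ 0x86 = 0x27.
P3: D(K, 0x3B) = 0x8B; 0x8B ⊕ 0x51 = 0xDA.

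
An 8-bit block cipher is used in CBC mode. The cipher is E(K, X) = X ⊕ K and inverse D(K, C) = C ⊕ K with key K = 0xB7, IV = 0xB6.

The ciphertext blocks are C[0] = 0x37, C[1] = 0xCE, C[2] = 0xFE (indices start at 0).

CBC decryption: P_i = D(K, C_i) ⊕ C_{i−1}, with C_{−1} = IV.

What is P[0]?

P[0] = 0x36

P[0]: D(K, 0x37) = 0x80; 0x80 ⊕ 0xB6 = 0x36.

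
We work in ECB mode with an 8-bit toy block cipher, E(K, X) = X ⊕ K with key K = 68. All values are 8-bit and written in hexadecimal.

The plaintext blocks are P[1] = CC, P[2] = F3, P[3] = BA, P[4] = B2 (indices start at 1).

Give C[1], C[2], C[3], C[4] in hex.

C[1] = A4, C[2] = 9B, C[3] = D2, C[4] = DA

ECB encryption: C_i = E(K, P_i).
C[1]: E(K, CC) = A4.
C[2]: E(K, F3) = 9B.
C[3]: E(K, BA) = D2.
C[4]: E(K, B2) = DA.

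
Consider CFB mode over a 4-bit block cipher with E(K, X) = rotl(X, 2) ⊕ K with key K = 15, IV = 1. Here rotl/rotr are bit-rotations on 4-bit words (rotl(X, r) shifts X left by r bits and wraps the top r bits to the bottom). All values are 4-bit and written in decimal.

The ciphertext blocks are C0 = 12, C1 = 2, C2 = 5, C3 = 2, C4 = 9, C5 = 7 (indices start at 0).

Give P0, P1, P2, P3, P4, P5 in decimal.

CFB decryption: P_i = C_i ⊕ E(K, C_{i−1}), with C_{−1} = IV.
P0: E(K, 1) = 11; 12 ⊕ 11 = 7.
P1: E(K, 12) = 12; 2 ⊕ 12 = 14.
P2: E(K, 2) = 7; 5 ⊕ 7 = 2.
P3: E(K, 5) = 10; 2 ⊕ 10 = 8.
P4: E(K, 2) = 7; 9 ⊕ 7 = 14.
P5: E(K, 9) = 9; 7 ⊕ 9 = 14.

P0 = 7, P1 = 14, P2 = 2, P3 = 8, P4 = 14, P5 = 14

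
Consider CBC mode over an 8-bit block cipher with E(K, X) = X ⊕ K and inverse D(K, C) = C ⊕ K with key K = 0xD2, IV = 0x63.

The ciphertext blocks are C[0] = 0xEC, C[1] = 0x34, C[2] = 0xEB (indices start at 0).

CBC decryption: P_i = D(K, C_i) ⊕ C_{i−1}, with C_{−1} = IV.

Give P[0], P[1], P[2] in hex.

P[0] = 0x5D, P[1] = 0x0A, P[2] = 0x0D

P[0]: D(K, 0xEC) = 0x3E; 0x3E ⊕ 0x63 = 0x5D.
P[1]: D(K, 0x34) = 0xE6; 0xE6 ⊕ 0xEC = 0x0A.
P[2]: D(K, 0xEB) = 0x39; 0x39 ⊕ 0x34 = 0x0D.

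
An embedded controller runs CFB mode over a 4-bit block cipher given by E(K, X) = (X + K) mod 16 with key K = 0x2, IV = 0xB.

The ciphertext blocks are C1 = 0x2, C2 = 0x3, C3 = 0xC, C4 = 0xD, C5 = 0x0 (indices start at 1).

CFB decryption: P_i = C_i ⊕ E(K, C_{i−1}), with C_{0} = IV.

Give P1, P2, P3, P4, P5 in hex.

P1: E(K, 0xB) = 0xD; 0x2 ⊕ 0xD = 0xF.
P2: E(K, 0x2) = 0x4; 0x3 ⊕ 0x4 = 0x7.
P3: E(K, 0x3) = 0x5; 0xC ⊕ 0x5 = 0x9.
P4: E(K, 0xC) = 0xE; 0xD ⊕ 0xE = 0x3.
P5: E(K, 0xD) = 0xF; 0x0 ⊕ 0xF = 0xF.

P1 = 0xF, P2 = 0x7, P3 = 0x9, P4 = 0x3, P5 = 0xF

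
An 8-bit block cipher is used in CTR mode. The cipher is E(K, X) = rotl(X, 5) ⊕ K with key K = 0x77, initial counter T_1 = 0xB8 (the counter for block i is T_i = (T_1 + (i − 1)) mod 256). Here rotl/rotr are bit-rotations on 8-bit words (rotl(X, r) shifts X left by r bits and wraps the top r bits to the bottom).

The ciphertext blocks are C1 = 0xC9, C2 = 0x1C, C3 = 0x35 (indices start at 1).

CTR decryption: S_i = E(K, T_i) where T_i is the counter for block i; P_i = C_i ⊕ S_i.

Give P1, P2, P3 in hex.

P1 = 0xA9, P2 = 0x5C, P3 = 0x15

P1: T = 0xB8, S = E(K, T) = 0x60; 0xC9 ⊕ 0x60 = 0xA9.
P2: T = 0xB9, S = E(K, T) = 0x40; 0x1C ⊕ 0x40 = 0x5C.
P3: T = 0xBA, S = E(K, T) = 0x20; 0x35 ⊕ 0x20 = 0x15.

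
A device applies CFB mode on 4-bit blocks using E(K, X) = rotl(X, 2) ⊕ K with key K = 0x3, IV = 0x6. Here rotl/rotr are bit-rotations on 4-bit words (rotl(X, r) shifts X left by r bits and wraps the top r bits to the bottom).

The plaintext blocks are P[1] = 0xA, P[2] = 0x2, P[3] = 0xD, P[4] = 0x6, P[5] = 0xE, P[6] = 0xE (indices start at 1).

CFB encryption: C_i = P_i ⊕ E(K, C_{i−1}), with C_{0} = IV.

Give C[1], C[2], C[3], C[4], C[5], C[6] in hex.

C[1]: E(K, 0x6) = 0xA; 0xA ⊕ 0xA = 0x0.
C[2]: E(K, 0x0) = 0x3; 0x2 ⊕ 0x3 = 0x1.
C[3]: E(K, 0x1) = 0x7; 0xD ⊕ 0x7 = 0xA.
C[4]: E(K, 0xA) = 0x9; 0x6 ⊕ 0x9 = 0xF.
C[5]: E(K, 0xF) = 0xC; 0xE ⊕ 0xC = 0x2.
C[6]: E(K, 0x2) = 0xB; 0xE ⊕ 0xB = 0x5.

C[1] = 0x0, C[2] = 0x1, C[3] = 0xA, C[4] = 0xF, C[5] = 0x2, C[6] = 0x5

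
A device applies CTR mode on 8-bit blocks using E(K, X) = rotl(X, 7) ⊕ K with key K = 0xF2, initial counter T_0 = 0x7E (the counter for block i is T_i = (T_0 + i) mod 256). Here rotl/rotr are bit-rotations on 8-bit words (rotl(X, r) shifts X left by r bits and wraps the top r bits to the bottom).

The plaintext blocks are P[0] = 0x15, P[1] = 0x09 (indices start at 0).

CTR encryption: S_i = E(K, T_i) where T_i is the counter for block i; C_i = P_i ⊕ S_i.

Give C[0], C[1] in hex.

C[0] = 0xD8, C[1] = 0x44

C[0]: T = 0x7E, S = E(K, T) = 0xCD; 0x15 ⊕ 0xCD = 0xD8.
C[1]: T = 0x7F, S = E(K, T) = 0x4D; 0x09 ⊕ 0x4D = 0x44.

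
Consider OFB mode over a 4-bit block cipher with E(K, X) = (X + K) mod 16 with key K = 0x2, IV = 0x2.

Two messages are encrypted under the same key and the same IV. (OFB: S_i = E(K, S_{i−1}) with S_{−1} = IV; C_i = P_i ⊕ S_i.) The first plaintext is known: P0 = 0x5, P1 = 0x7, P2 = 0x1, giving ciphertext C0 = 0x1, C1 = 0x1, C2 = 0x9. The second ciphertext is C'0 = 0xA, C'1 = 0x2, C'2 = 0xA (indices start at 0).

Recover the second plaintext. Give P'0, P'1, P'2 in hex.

P'0 = 0xE, P'1 = 0x4, P'2 = 0x2

In OFB with a reused IV, both messages share the same keystream S_i, so C_i ⊕ C'_i = P_i ⊕ P'_i and thus P'_i = P_i ⊕ C_i ⊕ C'_i.
P'0: 0x5 ⊕ 0x1 ⊕ 0xA = 0xE.
P'1: 0x7 ⊕ 0x1 ⊕ 0x2 = 0x4.
P'2: 0x1 ⊕ 0x9 ⊕ 0xA = 0x2.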